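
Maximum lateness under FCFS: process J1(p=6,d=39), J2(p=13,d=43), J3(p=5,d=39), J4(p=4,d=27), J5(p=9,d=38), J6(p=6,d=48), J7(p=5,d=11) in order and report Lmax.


Lateness per job (L = C - d):
  J1: C=6, d=39, L=-33
  J2: C=19, d=43, L=-24
  J3: C=24, d=39, L=-15
  J4: C=28, d=27, L=1
  J5: C=37, d=38, L=-1
  J6: C=43, d=48, L=-5
  J7: C=48, d=11, L=37
Lmax = max(-33, -24, -15, 1, -1, -5, 37)
= 37


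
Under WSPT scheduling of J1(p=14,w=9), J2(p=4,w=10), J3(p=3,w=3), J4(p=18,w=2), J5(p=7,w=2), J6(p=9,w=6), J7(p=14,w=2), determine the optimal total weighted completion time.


WSPT order (by p/w): J2 → J3 → J6 → J1 → J5 → J7 → J4
  J2: C=4, w·C=10×4=40
  J3: C=7, w·C=3×7=21
  J6: C=16, w·C=6×16=96
  J1: C=30, w·C=9×30=270
  J5: C=37, w·C=2×37=74
  J7: C=51, w·C=2×51=102
  J4: C=69, w·C=2×69=138
Σ w·C = 741
= 741


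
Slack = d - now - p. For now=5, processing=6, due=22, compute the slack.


Slack = due - current_time - processing
= 22 - 5 - 6
= 11


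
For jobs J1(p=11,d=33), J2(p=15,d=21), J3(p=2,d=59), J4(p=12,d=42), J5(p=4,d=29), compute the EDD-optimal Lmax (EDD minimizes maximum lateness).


EDD order: J2 → J5 → J1 → J4 → J3
Completion and lateness:
  J2: C=15, d=21, L=15-21=-6
  J5: C=19, d=29, L=19-29=-10
  J1: C=30, d=33, L=30-33=-3
  J4: C=42, d=42, L=42-42=0
  J3: C=44, d=59, L=44-59=-15
Lmax = max(-6, -10, -3, 0, -15)
= 0


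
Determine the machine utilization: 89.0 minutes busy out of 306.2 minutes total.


Utilization = busy / total × 100
= 89.0 / 306.2 × 100
= 29.1%


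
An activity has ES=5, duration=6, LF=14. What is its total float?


EF = ES + duration = 5 + 6 = 11
LS = LF - duration = 14 - 6 = 8
Total Float = LF - EF = 14 - 11
(or LS - ES = 8 - 5)
= 3


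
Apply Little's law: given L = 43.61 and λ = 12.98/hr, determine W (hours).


Little's law: L = λW → W = L / λ
= 43.61 / 12.98
= 3.36 hours


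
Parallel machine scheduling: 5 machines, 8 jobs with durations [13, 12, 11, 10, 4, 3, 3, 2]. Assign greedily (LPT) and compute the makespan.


Jobs (LPT sorted): [13, 12, 11, 10, 4, 3, 3, 2]
Machines: 5
  J=13 → Machine 1 (load: 0+13=13)
  J=12 → Machine 2 (load: 0+12=12)
  J=11 → Machine 3 (load: 0+11=11)
  J=10 → Machine 4 (load: 0+10=10)
  J=4 → Machine 5 (load: 0+4=4)
  J=3 → Machine 5 (load: 4+3=7)
  J=3 → Machine 5 (load: 7+3=10)
  J=2 → Machine 4 (load: 10+2=12)
Machine loads: [13, 12, 11, 12, 10]
Makespan = max = 13 time units


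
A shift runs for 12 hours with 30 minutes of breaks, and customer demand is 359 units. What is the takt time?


Available = 12×60 - 30 = 690 min
Takt time = 690 / 359
= 1.92 min/unit


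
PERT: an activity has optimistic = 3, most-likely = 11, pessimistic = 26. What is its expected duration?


te = (o + 4m + p) / 6
= (3 + 4×11 + 26) / 6
= (3 + 44 + 26) / 6
= 73 / 6
= 12.17


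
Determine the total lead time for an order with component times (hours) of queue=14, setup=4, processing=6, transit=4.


Lead time = queue + setup + processing + transit
= 14 + 4 + 6 + 4
= 28 hours


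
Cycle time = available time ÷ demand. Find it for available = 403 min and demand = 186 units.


Cycle time = available time / demand
= 403 / 186
= 2.17 min/unit


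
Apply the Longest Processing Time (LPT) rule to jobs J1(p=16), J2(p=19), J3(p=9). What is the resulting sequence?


LPT: sort by longest processing time first
  J2: p=19
  J1: p=16
  J3: p=9
Order: J2 → J1 → J3


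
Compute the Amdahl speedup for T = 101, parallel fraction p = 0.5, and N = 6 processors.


Amdahl's law: T_p = T × ((1-p) + p/N)
= 101 × ((1-0.5) + 0.5/6)
= 101 × (0.50 + 0.0833)
= 101 × 0.5833
= 58.92
Speedup = 101/58.92
= 1.71×


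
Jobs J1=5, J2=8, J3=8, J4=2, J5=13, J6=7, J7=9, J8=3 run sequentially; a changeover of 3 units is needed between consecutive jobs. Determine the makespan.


Makespan = Σ processing + (n-1) × setup
= (5 + 8 + 8 + 2 + 13 + 7 + 9 + 3) + (8-1)×3
= 55 + 21
= 76 time units


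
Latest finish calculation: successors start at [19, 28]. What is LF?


LF = min of all successor start times
Successors start at: [19, 28]
LF = min(19, 28)
= 19


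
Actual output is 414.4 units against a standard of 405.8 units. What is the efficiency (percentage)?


Efficiency = (actual / standard) × 100
= (414.4 / 405.8) × 100
= 102.1%


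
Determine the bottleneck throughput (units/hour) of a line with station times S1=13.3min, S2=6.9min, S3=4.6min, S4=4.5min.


Bottleneck = longest station time
Station times: [13.3, 6.9, 4.6, 4.5]
Max = 13.3 min
Rate = 60 / 13.3
= 4.51 units/hour (bottleneck: 13.3min)


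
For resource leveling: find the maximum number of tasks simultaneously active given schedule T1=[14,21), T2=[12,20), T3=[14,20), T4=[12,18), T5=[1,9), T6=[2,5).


Check each time point for overlaps:
  t=14: 4 tasks active (T1, T2, T3, T4)
Max concurrent = 4


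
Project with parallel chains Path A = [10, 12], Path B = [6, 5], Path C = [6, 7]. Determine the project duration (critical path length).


Path A: 10 + 12 = 22
Path B: 6 + 5 = 11
Path C: 6 + 7 = 13
Critical path = longest = max(22, 11, 13)
= 22 (Path A)


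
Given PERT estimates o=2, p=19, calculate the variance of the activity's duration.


σ² = ((p - o) / 6)² = (p - o)² / 36
= (19 - 2)² / 36
= 17² / 36
= 289 / 36
= 8.0278


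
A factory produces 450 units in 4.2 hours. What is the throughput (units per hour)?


Throughput = units / time
= 450 / 4.2
= 107.1 units/hour


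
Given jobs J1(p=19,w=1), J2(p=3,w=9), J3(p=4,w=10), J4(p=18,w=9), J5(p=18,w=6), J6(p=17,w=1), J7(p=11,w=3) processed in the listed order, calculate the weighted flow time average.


Completion times:
  J1: C=19, w×C=1×19=19
  J2: C=22, w×C=9×22=198
  J3: C=26, w×C=10×26=260
  J4: C=44, w×C=9×44=396
  J5: C=62, w×C=6×62=372
  J6: C=79, w×C=1×79=79
  J7: C=90, w×C=3×90=270
Sum w×C = 1594
Sum w = 39
Weighted avg = 1594/39
= 40.87


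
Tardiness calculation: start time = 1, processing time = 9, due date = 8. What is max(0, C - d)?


Completion = start + processing = 1 + 9 = 10
Tardiness = max(0, C - d) = max(0, 10 - 8)
= max(0, 2)
= 2


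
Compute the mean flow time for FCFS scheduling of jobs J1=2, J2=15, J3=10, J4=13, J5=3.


Completion times:
  J1: completes at 2
  J2: completes at 17
  J3: completes at 27
  J4: completes at 40
  J5: completes at 43
Sum = 129
Average = 129/5
= 25.80


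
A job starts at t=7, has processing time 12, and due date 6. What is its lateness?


Completion = 7 + 12 = 19
Lateness = C - d = 19 - 6
= 13


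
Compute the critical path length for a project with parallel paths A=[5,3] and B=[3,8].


Path A: 5 + 3 = 8
Path B: 3 + 8 = 11
Critical path = longest = max(8, 11)
= 11 (Path B)


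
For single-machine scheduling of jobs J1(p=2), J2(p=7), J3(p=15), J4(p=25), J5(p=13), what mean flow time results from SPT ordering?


SPT order: J1 → J2 → J5 → J3 → J4
Completion times:
  J1: C=2
  J2: C=9
  J5: C=22
  J3: C=37
  J4: C=62
Sum = 132, n = 5
Mean flow = 132/5
= 26.40


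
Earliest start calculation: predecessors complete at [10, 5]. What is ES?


ES = max of all predecessor completion times
Predecessors: [10, 5]
ES = max(10, 5)
= 10


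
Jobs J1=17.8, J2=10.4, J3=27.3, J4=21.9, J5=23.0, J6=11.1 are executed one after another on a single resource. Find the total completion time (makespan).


Sequential makespan: sum all processing times
= 17.8 + 10.4 + 27.3 + 21.9 + 23.0 + 11.1
= 111.5 time units


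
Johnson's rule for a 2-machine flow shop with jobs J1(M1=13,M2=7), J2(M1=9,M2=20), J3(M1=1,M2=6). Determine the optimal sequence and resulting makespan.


Johnson's rule:
Group 1 (M1≤M2, sort by M1): ['J3', 'J2']
Group 2 (M1>M2, sort desc M2): ['J1']
Sequence: J3 → J2 → J1
Makespan calculation:
  J3: M1 done=1, M2 done=7
  J2: M1 done=10, M2 done=30
  J1: M1 done=23, M2 done=37
= Sequence: J3 → J2 → J1, Makespan: 37


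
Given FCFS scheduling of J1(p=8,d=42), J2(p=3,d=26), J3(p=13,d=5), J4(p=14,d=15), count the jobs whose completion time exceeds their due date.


Completion vs due date:
  J1: C=8, d=42 → on time
  J2: C=11, d=26 → on time
  J3: C=24, d=5 → TARDY
  J4: C=38, d=15 → TARDY
Tardy jobs: J3, J4
Count = 2


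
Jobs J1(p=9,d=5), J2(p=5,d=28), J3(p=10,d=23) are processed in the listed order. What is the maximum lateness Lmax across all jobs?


Lateness per job (L = C - d):
  J1: C=9, d=5, L=4
  J2: C=14, d=28, L=-14
  J3: C=24, d=23, L=1
Lmax = max(4, -14, 1)
= 4


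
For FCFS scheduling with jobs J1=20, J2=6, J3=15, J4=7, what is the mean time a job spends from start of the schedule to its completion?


Completion times:
  J1: completes at 20
  J2: completes at 26
  J3: completes at 41
  J4: completes at 48
Sum = 135
Average = 135/4
= 33.75


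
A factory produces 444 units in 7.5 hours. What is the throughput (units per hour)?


Throughput = units / time
= 444 / 7.5
= 59.2 units/hour


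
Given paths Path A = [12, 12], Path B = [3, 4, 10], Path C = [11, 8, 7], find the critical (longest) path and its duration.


Path A: 12 + 12 = 24
Path B: 3 + 4 + 10 = 17
Path C: 11 + 8 + 7 = 26
Critical path = longest = max(24, 17, 26)
= 26 (Path C)


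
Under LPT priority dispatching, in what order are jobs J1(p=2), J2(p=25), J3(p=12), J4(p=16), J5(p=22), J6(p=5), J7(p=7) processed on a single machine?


LPT: sort by longest processing time first
  J2: p=25
  J5: p=22
  J4: p=16
  J3: p=12
  J7: p=7
  J6: p=5
  J1: p=2
Order: J2 → J5 → J4 → J3 → J7 → J6 → J1


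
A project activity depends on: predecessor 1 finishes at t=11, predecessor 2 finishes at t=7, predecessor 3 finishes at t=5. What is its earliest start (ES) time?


ES = max of all predecessor completion times
Predecessors: [11, 7, 5]
ES = max(11, 7, 5)
= 11


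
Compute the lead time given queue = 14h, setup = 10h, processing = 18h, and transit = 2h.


Lead time = queue + setup + processing + transit
= 14 + 10 + 18 + 2
= 44 hours


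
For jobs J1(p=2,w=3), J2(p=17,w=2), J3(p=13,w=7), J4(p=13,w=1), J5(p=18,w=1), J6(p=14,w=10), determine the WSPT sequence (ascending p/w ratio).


WSPT (Smith's rule): sort by p/w ascending
  J1: p/w = 2/3 = 0.667
  J6: p/w = 14/10 = 1.400
  J3: p/w = 13/7 = 1.857
  J2: p/w = 17/2 = 8.500
  J4: p/w = 13/1 = 13.000
  J5: p/w = 18/1 = 18.000
Order: J1 → J6 → J3 → J2 → J4 → J5


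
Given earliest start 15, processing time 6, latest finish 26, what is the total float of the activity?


EF = ES + duration = 15 + 6 = 21
LS = LF - duration = 26 - 6 = 20
Total Float = LF - EF = 26 - 21
(or LS - ES = 20 - 15)
= 5


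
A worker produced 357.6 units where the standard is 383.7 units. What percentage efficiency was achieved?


Efficiency = (actual / standard) × 100
= (357.6 / 383.7) × 100
= 93.2%


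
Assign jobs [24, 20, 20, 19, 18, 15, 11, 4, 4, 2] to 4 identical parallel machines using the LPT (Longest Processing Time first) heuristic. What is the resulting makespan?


Jobs (LPT sorted): [24, 20, 20, 19, 18, 15, 11, 4, 4, 2]
Machines: 4
  J=24 → Machine 1 (load: 0+24=24)
  J=20 → Machine 2 (load: 0+20=20)
  J=20 → Machine 3 (load: 0+20=20)
  J=19 → Machine 4 (load: 0+19=19)
  J=18 → Machine 4 (load: 19+18=37)
  J=15 → Machine 2 (load: 20+15=35)
  J=11 → Machine 3 (load: 20+11=31)
  J=4 → Machine 1 (load: 24+4=28)
  J=4 → Machine 1 (load: 28+4=32)
  J=2 → Machine 3 (load: 31+2=33)
Machine loads: [32, 35, 33, 37]
Makespan = max = 37 time units


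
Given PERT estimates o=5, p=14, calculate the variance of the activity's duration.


σ² = ((p - o) / 6)² = (p - o)² / 36
= (14 - 5)² / 36
= 9² / 36
= 81 / 36
= 2.2500


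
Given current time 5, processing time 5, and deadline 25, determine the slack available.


Slack = due - current_time - processing
= 25 - 5 - 5
= 15


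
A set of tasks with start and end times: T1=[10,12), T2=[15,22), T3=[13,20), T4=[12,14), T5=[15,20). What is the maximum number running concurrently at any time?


Check each time point for overlaps:
  t=15: 3 tasks active (T2, T3, T5)
Max concurrent = 3


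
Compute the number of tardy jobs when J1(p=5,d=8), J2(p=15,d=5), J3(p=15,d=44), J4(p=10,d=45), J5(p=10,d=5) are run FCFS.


Completion vs due date:
  J1: C=5, d=8 → on time
  J2: C=20, d=5 → TARDY
  J3: C=35, d=44 → on time
  J4: C=45, d=45 → on time
  J5: C=55, d=5 → TARDY
Tardy jobs: J2, J5
Count = 2


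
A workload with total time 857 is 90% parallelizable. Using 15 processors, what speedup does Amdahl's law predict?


Amdahl's law: T_p = T × ((1-p) + p/N)
= 857 × ((1-0.9) + 0.9/15)
= 857 × (0.10 + 0.0600)
= 857 × 0.1600
= 137.12
Speedup = 857/137.12
= 6.25×


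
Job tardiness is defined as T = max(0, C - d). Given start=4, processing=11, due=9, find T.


Completion = start + processing = 4 + 11 = 15
Tardiness = max(0, C - d) = max(0, 15 - 9)
= max(0, 6)
= 6


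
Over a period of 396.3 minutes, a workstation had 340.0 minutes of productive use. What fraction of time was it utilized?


Utilization = busy / total × 100
= 340.0 / 396.3 × 100
= 85.8%


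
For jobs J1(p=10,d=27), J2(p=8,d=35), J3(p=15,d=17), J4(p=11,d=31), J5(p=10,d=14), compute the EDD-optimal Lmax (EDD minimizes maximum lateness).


EDD order: J5 → J3 → J1 → J4 → J2
Completion and lateness:
  J5: C=10, d=14, L=10-14=-4
  J3: C=25, d=17, L=25-17=8
  J1: C=35, d=27, L=35-27=8
  J4: C=46, d=31, L=46-31=15
  J2: C=54, d=35, L=54-35=19
Lmax = max(-4, 8, 8, 15, 19)
= 19


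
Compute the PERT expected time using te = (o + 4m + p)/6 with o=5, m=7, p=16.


te = (o + 4m + p) / 6
= (5 + 4×7 + 16) / 6
= (5 + 28 + 16) / 6
= 49 / 6
= 8.17


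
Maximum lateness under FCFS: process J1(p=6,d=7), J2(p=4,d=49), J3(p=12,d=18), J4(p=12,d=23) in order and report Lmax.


Lateness per job (L = C - d):
  J1: C=6, d=7, L=-1
  J2: C=10, d=49, L=-39
  J3: C=22, d=18, L=4
  J4: C=34, d=23, L=11
Lmax = max(-1, -39, 4, 11)
= 11


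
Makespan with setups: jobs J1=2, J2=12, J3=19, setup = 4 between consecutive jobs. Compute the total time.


Makespan = Σ processing + (n-1) × setup
= (2 + 12 + 19) + (3-1)×4
= 33 + 8
= 41 time units


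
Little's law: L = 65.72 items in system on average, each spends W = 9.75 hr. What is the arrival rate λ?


Little's law: L = λW → λ = L / W
= 65.72 / 9.75
= 6.74 per hour


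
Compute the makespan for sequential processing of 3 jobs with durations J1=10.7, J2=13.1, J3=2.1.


Sequential makespan: sum all processing times
= 10.7 + 13.1 + 2.1
= 25.9 time units


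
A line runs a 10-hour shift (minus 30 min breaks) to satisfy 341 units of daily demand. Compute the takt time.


Available = 10×60 - 30 = 570 min
Takt time = 570 / 341
= 1.67 min/unit


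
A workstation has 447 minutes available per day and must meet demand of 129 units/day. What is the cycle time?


Cycle time = available time / demand
= 447 / 129
= 3.47 min/unit


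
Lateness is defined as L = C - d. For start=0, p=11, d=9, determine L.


Completion = 0 + 11 = 11
Lateness = C - d = 11 - 9
= 2


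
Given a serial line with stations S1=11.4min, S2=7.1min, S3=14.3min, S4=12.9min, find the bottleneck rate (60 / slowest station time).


Bottleneck = longest station time
Station times: [11.4, 7.1, 14.3, 12.9]
Max = 14.3 min
Rate = 60 / 14.3
= 4.20 units/hour (bottleneck: 14.3min)


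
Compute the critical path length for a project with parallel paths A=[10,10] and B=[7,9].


Path A: 10 + 10 = 20
Path B: 7 + 9 = 16
Critical path = longest = max(20, 16)
= 20 (Path A)


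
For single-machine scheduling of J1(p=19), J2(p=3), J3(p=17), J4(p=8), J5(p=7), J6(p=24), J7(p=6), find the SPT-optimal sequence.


SPT: sort by shortest processing time
  J2: p=3
  J7: p=6
  J5: p=7
  J4: p=8
  J3: p=17
  J1: p=19
  J6: p=24
Order: J2 → J7 → J5 → J4 → J3 → J1 → J6


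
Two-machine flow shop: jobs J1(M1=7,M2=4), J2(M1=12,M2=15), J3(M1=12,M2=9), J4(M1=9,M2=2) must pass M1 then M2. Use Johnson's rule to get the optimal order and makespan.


Johnson's rule:
Group 1 (M1≤M2, sort by M1): ['J2']
Group 2 (M1>M2, sort desc M2): ['J3', 'J1', 'J4']
Sequence: J2 → J3 → J1 → J4
Makespan calculation:
  J2: M1 done=12, M2 done=27
  J3: M1 done=24, M2 done=36
  J1: M1 done=31, M2 done=40
  J4: M1 done=40, M2 done=42
= Sequence: J2 → J3 → J1 → J4, Makespan: 42


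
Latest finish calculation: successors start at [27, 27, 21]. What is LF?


LF = min of all successor start times
Successors start at: [27, 27, 21]
LF = min(27, 27, 21)
= 21


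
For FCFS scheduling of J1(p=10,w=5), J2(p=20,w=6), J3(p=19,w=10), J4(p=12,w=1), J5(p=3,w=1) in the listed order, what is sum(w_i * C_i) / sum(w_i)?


Completion times:
  J1: C=10, w×C=5×10=50
  J2: C=30, w×C=6×30=180
  J3: C=49, w×C=10×49=490
  J4: C=61, w×C=1×61=61
  J5: C=64, w×C=1×64=64
Sum w×C = 845
Sum w = 23
Weighted avg = 845/23
= 36.74


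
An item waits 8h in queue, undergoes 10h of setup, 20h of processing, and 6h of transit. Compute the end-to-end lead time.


Lead time = queue + setup + processing + transit
= 8 + 10 + 20 + 6
= 44 hours


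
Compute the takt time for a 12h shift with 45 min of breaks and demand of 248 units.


Available = 12×60 - 45 = 675 min
Takt time = 675 / 248
= 2.72 min/unit


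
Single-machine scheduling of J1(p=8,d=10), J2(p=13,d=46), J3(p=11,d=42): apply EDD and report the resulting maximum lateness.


EDD order: J1 → J3 → J2
Completion and lateness:
  J1: C=8, d=10, L=8-10=-2
  J3: C=19, d=42, L=19-42=-23
  J2: C=32, d=46, L=32-46=-14
Lmax = max(-2, -23, -14)
= -2


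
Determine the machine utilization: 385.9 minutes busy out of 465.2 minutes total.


Utilization = busy / total × 100
= 385.9 / 465.2 × 100
= 83.0%


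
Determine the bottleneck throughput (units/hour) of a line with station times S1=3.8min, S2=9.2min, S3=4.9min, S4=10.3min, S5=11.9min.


Bottleneck = longest station time
Station times: [3.8, 9.2, 4.9, 10.3, 11.9]
Max = 11.9 min
Rate = 60 / 11.9
= 5.04 units/hour (bottleneck: 11.9min)


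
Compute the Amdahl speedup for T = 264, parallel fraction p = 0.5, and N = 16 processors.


Amdahl's law: T_p = T × ((1-p) + p/N)
= 264 × ((1-0.5) + 0.5/16)
= 264 × (0.50 + 0.0312)
= 264 × 0.5312
= 140.25
Speedup = 264/140.25
= 1.88×


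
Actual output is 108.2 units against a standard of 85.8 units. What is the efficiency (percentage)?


Efficiency = (actual / standard) × 100
= (108.2 / 85.8) × 100
= 126.1%


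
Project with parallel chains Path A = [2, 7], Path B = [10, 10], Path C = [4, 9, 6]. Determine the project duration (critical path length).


Path A: 2 + 7 = 9
Path B: 10 + 10 = 20
Path C: 4 + 9 + 6 = 19
Critical path = longest = max(9, 20, 19)
= 20 (Path B)


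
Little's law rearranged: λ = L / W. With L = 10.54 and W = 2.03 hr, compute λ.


Little's law: L = λW → λ = L / W
= 10.54 / 2.03
= 5.19 per hour


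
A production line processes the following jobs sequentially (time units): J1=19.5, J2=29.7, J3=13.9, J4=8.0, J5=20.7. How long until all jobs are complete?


Sequential makespan: sum all processing times
= 19.5 + 29.7 + 13.9 + 8.0 + 20.7
= 91.8 time units


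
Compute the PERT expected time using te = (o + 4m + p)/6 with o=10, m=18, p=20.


te = (o + 4m + p) / 6
= (10 + 4×18 + 20) / 6
= (10 + 72 + 20) / 6
= 102 / 6
= 17.00


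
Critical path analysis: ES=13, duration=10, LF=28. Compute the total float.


EF = ES + duration = 13 + 10 = 23
LS = LF - duration = 28 - 10 = 18
Total Float = LF - EF = 28 - 23
(or LS - ES = 18 - 13)
= 5


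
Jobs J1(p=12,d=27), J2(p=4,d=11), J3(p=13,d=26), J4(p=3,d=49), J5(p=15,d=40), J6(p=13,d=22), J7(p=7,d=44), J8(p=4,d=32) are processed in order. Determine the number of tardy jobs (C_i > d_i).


Completion vs due date:
  J1: C=12, d=27 → on time
  J2: C=16, d=11 → TARDY
  J3: C=29, d=26 → TARDY
  J4: C=32, d=49 → on time
  J5: C=47, d=40 → TARDY
  J6: C=60, d=22 → TARDY
  J7: C=67, d=44 → TARDY
  J8: C=71, d=32 → TARDY
Tardy jobs: J2, J3, J5, J6, J7, J8
Count = 6


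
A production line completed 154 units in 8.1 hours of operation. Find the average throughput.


Throughput = units / time
= 154 / 8.1
= 19.0 units/hour


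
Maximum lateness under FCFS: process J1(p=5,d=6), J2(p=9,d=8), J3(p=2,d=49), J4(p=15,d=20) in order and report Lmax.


Lateness per job (L = C - d):
  J1: C=5, d=6, L=-1
  J2: C=14, d=8, L=6
  J3: C=16, d=49, L=-33
  J4: C=31, d=20, L=11
Lmax = max(-1, 6, -33, 11)
= 11


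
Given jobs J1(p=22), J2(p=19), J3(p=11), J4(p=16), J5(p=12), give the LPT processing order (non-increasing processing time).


LPT: sort by longest processing time first
  J1: p=22
  J2: p=19
  J4: p=16
  J5: p=12
  J3: p=11
Order: J1 → J2 → J4 → J5 → J3


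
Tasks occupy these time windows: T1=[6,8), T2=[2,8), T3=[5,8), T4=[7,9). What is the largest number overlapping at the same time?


Check each time point for overlaps:
  t=7: 4 tasks active (T1, T2, T3, T4)
Max concurrent = 4


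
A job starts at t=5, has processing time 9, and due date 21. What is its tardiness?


Completion = start + processing = 5 + 9 = 14
Tardiness = max(0, C - d) = max(0, 14 - 21)
= max(0, -7)
= 0


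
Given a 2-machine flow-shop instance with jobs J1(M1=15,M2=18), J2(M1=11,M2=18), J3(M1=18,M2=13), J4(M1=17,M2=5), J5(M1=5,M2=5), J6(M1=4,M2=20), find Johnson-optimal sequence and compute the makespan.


Johnson's rule:
Group 1 (M1≤M2, sort by M1): ['J6', 'J5', 'J2', 'J1']
Group 2 (M1>M2, sort desc M2): ['J3', 'J4']
Sequence: J6 → J5 → J2 → J1 → J3 → J4
Makespan calculation:
  J6: M1 done=4, M2 done=24
  J5: M1 done=9, M2 done=29
  J2: M1 done=20, M2 done=47
  J1: M1 done=35, M2 done=65
  J3: M1 done=53, M2 done=78
  J4: M1 done=70, M2 done=83
= Sequence: J6 → J5 → J2 → J1 → J3 → J4, Makespan: 83


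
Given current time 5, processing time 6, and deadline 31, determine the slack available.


Slack = due - current_time - processing
= 31 - 5 - 6
= 20


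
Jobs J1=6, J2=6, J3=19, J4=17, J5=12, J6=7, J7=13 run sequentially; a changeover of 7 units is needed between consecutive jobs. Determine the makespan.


Makespan = Σ processing + (n-1) × setup
= (6 + 6 + 19 + 17 + 12 + 7 + 13) + (7-1)×7
= 80 + 42
= 122 time units


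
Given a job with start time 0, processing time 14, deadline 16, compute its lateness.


Completion = 0 + 14 = 14
Lateness = C - d = 14 - 16
= -2


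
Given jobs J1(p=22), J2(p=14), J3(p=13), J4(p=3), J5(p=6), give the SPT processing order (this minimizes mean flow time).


SPT: sort by shortest processing time
  J4: p=3
  J5: p=6
  J3: p=13
  J2: p=14
  J1: p=22
Order: J4 → J5 → J3 → J2 → J1


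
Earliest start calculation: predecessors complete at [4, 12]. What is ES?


ES = max of all predecessor completion times
Predecessors: [4, 12]
ES = max(4, 12)
= 12


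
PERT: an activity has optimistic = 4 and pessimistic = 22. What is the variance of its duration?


σ² = ((p - o) / 6)² = (p - o)² / 36
= (22 - 4)² / 36
= 18² / 36
= 324 / 36
= 9.0000


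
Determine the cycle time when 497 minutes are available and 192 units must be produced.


Cycle time = available time / demand
= 497 / 192
= 2.59 min/unit


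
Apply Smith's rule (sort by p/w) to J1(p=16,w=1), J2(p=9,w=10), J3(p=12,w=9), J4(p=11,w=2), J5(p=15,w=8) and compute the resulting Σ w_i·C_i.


WSPT order (by p/w): J2 → J3 → J5 → J4 → J1
  J2: C=9, w·C=10×9=90
  J3: C=21, w·C=9×21=189
  J5: C=36, w·C=8×36=288
  J4: C=47, w·C=2×47=94
  J1: C=63, w·C=1×63=63
Σ w·C = 724
= 724


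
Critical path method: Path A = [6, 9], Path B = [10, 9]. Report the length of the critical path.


Path A: 6 + 9 = 15
Path B: 10 + 9 = 19
Critical path = longest = max(15, 19)
= 19 (Path B)


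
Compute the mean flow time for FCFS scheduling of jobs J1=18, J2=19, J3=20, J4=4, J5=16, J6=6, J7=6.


Completion times:
  J1: completes at 18
  J2: completes at 37
  J3: completes at 57
  J4: completes at 61
  J5: completes at 77
  J6: completes at 83
  J7: completes at 89
Sum = 422
Average = 422/7
= 60.29


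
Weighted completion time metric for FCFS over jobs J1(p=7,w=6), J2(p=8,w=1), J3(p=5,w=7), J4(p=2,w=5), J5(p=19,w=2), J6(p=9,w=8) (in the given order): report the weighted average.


Completion times:
  J1: C=7, w×C=6×7=42
  J2: C=15, w×C=1×15=15
  J3: C=20, w×C=7×20=140
  J4: C=22, w×C=5×22=110
  J5: C=41, w×C=2×41=82
  J6: C=50, w×C=8×50=400
Sum w×C = 789
Sum w = 29
Weighted avg = 789/29
= 27.21


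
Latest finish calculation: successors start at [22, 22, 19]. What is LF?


LF = min of all successor start times
Successors start at: [22, 22, 19]
LF = min(22, 22, 19)
= 19


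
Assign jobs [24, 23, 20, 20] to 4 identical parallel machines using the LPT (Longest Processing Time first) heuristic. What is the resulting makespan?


Jobs (LPT sorted): [24, 23, 20, 20]
Machines: 4
  J=24 → Machine 1 (load: 0+24=24)
  J=23 → Machine 2 (load: 0+23=23)
  J=20 → Machine 3 (load: 0+20=20)
  J=20 → Machine 4 (load: 0+20=20)
Machine loads: [24, 23, 20, 20]
Makespan = max = 24 time units


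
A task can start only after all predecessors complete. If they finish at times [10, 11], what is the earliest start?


ES = max of all predecessor completion times
Predecessors: [10, 11]
ES = max(10, 11)
= 11


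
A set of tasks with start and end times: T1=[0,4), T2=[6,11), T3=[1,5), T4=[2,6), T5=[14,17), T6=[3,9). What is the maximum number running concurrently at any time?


Check each time point for overlaps:
  t=3: 4 tasks active (T1, T3, T4, T6)
Max concurrent = 4


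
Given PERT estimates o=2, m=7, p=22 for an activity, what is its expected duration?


te = (o + 4m + p) / 6
= (2 + 4×7 + 22) / 6
= (2 + 28 + 22) / 6
= 52 / 6
= 8.67


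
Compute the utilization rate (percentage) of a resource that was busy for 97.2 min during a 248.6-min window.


Utilization = busy / total × 100
= 97.2 / 248.6 × 100
= 39.1%


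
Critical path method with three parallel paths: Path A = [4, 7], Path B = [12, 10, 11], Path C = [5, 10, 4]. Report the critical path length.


Path A: 4 + 7 = 11
Path B: 12 + 10 + 11 = 33
Path C: 5 + 10 + 4 = 19
Critical path = longest = max(11, 33, 19)
= 33 (Path B)


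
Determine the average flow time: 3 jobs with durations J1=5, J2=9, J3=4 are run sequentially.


Completion times:
  J1: completes at 5
  J2: completes at 14
  J3: completes at 18
Sum = 37
Average = 37/3
= 12.33


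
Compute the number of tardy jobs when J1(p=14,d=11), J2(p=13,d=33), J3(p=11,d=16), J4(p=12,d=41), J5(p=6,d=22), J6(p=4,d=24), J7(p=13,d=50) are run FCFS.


Completion vs due date:
  J1: C=14, d=11 → TARDY
  J2: C=27, d=33 → on time
  J3: C=38, d=16 → TARDY
  J4: C=50, d=41 → TARDY
  J5: C=56, d=22 → TARDY
  J6: C=60, d=24 → TARDY
  J7: C=73, d=50 → TARDY
Tardy jobs: J1, J3, J4, J5, J6, J7
Count = 6


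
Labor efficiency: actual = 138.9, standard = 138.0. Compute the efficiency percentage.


Efficiency = (actual / standard) × 100
= (138.9 / 138.0) × 100
= 100.7%


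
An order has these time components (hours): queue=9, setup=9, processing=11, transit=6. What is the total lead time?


Lead time = queue + setup + processing + transit
= 9 + 9 + 11 + 6
= 35 hours


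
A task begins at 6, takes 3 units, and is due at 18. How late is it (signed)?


Completion = 6 + 3 = 9
Lateness = C - d = 9 - 18
= -9


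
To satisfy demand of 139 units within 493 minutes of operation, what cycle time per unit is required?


Cycle time = available time / demand
= 493 / 139
= 3.55 min/unit


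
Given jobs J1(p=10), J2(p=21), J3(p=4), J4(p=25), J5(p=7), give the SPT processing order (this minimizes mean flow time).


SPT: sort by shortest processing time
  J3: p=4
  J5: p=7
  J1: p=10
  J2: p=21
  J4: p=25
Order: J3 → J5 → J1 → J2 → J4


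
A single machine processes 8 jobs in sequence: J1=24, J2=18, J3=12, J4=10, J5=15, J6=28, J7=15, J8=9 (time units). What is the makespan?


Sequential makespan: sum all processing times
= 24 + 18 + 12 + 10 + 15 + 28 + 15 + 9
= 131 time units


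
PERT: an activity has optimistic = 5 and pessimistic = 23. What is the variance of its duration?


σ² = ((p - o) / 6)² = (p - o)² / 36
= (23 - 5)² / 36
= 18² / 36
= 324 / 36
= 9.0000


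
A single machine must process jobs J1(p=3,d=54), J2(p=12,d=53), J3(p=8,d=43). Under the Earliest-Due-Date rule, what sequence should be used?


EDD: sort by earliest due date
  J3: d=43, p=8
  J2: d=53, p=12
  J1: d=54, p=3
Order: J3 → J2 → J1


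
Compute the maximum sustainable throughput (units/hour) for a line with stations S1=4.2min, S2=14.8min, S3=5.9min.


Bottleneck = longest station time
Station times: [4.2, 14.8, 5.9]
Max = 14.8 min
Rate = 60 / 14.8
= 4.05 units/hour (bottleneck: 14.8min)


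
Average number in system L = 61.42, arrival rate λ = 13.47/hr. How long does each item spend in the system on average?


Little's law: L = λW → W = L / λ
= 61.42 / 13.47
= 4.56 hours


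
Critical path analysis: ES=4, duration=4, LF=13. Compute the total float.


EF = ES + duration = 4 + 4 = 8
LS = LF - duration = 13 - 4 = 9
Total Float = LF - EF = 13 - 8
(or LS - ES = 9 - 4)
= 5


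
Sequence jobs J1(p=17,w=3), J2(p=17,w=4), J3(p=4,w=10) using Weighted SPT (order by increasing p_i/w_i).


WSPT (Smith's rule): sort by p/w ascending
  J3: p/w = 4/10 = 0.400
  J2: p/w = 17/4 = 4.250
  J1: p/w = 17/3 = 5.667
Order: J3 → J2 → J1


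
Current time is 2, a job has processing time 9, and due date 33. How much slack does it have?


Slack = due - current_time - processing
= 33 - 2 - 9
= 22


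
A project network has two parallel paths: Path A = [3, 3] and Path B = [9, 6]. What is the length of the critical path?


Path A: 3 + 3 = 6
Path B: 9 + 6 = 15
Critical path = longest = max(6, 15)
= 15 (Path B)


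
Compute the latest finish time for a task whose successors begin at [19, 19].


LF = min of all successor start times
Successors start at: [19, 19]
LF = min(19, 19)
= 19


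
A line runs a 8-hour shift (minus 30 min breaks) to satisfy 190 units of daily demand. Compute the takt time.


Available = 8×60 - 30 = 450 min
Takt time = 450 / 190
= 2.37 min/unit


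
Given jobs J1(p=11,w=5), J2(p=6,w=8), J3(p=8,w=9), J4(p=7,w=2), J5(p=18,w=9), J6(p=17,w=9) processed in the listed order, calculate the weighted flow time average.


Completion times:
  J1: C=11, w×C=5×11=55
  J2: C=17, w×C=8×17=136
  J3: C=25, w×C=9×25=225
  J4: C=32, w×C=2×32=64
  J5: C=50, w×C=9×50=450
  J6: C=67, w×C=9×67=603
Sum w×C = 1533
Sum w = 42
Weighted avg = 1533/42
= 36.50


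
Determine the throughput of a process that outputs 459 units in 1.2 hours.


Throughput = units / time
= 459 / 1.2
= 382.5 units/hour


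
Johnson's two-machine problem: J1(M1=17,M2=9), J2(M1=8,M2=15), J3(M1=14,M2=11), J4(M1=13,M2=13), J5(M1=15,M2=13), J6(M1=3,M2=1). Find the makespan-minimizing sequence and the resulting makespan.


Johnson's rule:
Group 1 (M1≤M2, sort by M1): ['J2', 'J4']
Group 2 (M1>M2, sort desc M2): ['J5', 'J3', 'J1', 'J6']
Sequence: J2 → J4 → J5 → J3 → J1 → J6
Makespan calculation:
  J2: M1 done=8, M2 done=23
  J4: M1 done=21, M2 done=36
  J5: M1 done=36, M2 done=49
  J3: M1 done=50, M2 done=61
  J1: M1 done=67, M2 done=76
  J6: M1 done=70, M2 done=77
= Sequence: J2 → J4 → J5 → J3 → J1 → J6, Makespan: 77


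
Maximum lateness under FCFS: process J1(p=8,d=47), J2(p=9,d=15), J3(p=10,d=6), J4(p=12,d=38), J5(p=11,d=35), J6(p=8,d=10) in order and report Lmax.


Lateness per job (L = C - d):
  J1: C=8, d=47, L=-39
  J2: C=17, d=15, L=2
  J3: C=27, d=6, L=21
  J4: C=39, d=38, L=1
  J5: C=50, d=35, L=15
  J6: C=58, d=10, L=48
Lmax = max(-39, 2, 21, 1, 15, 48)
= 48


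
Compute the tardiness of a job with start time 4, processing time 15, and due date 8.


Completion = start + processing = 4 + 15 = 19
Tardiness = max(0, C - d) = max(0, 19 - 8)
= max(0, 11)
= 11


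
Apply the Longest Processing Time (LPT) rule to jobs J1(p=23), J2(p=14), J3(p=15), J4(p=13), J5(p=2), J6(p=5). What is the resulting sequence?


LPT: sort by longest processing time first
  J1: p=23
  J3: p=15
  J2: p=14
  J4: p=13
  J6: p=5
  J5: p=2
Order: J1 → J3 → J2 → J4 → J6 → J5


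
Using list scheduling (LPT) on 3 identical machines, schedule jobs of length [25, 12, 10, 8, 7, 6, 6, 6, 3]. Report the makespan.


Jobs (LPT sorted): [25, 12, 10, 8, 7, 6, 6, 6, 3]
Machines: 3
  J=25 → Machine 1 (load: 0+25=25)
  J=12 → Machine 2 (load: 0+12=12)
  J=10 → Machine 3 (load: 0+10=10)
  J=8 → Machine 3 (load: 10+8=18)
  J=7 → Machine 2 (load: 12+7=19)
  J=6 → Machine 3 (load: 18+6=24)
  J=6 → Machine 2 (load: 19+6=25)
  J=6 → Machine 3 (load: 24+6=30)
  J=3 → Machine 1 (load: 25+3=28)
Machine loads: [28, 25, 30]
Makespan = max = 30 time units


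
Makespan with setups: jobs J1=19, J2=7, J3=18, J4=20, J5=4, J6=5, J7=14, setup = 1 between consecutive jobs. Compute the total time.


Makespan = Σ processing + (n-1) × setup
= (19 + 7 + 18 + 20 + 4 + 5 + 14) + (7-1)×1
= 87 + 6
= 93 time units


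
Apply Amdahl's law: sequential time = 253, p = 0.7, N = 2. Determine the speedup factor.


Amdahl's law: T_p = T × ((1-p) + p/N)
= 253 × ((1-0.7) + 0.7/2)
= 253 × (0.30 + 0.3500)
= 253 × 0.6500
= 164.45
Speedup = 253/164.45
= 1.54×


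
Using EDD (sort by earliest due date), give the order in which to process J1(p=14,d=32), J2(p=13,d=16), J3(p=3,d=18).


EDD: sort by earliest due date
  J2: d=16, p=13
  J3: d=18, p=3
  J1: d=32, p=14
Order: J2 → J3 → J1


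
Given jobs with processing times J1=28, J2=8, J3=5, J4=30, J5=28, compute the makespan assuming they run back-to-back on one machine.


Sequential makespan: sum all processing times
= 28 + 8 + 5 + 30 + 28
= 99 time units


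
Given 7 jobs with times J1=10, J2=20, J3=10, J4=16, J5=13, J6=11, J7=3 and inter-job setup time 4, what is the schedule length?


Makespan = Σ processing + (n-1) × setup
= (10 + 20 + 10 + 16 + 13 + 11 + 3) + (7-1)×4
= 83 + 24
= 107 time units


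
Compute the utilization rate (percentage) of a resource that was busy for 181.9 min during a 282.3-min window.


Utilization = busy / total × 100
= 181.9 / 282.3 × 100
= 64.4%


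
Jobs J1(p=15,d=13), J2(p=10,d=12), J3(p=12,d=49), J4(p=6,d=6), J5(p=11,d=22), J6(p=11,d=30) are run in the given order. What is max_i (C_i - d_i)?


Lateness per job (L = C - d):
  J1: C=15, d=13, L=2
  J2: C=25, d=12, L=13
  J3: C=37, d=49, L=-12
  J4: C=43, d=6, L=37
  J5: C=54, d=22, L=32
  J6: C=65, d=30, L=35
Lmax = max(2, 13, -12, 37, 32, 35)
= 37


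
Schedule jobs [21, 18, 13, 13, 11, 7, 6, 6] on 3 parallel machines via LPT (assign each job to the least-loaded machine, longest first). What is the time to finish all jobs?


Jobs (LPT sorted): [21, 18, 13, 13, 11, 7, 6, 6]
Machines: 3
  J=21 → Machine 1 (load: 0+21=21)
  J=18 → Machine 2 (load: 0+18=18)
  J=13 → Machine 3 (load: 0+13=13)
  J=13 → Machine 3 (load: 13+13=26)
  J=11 → Machine 2 (load: 18+11=29)
  J=7 → Machine 1 (load: 21+7=28)
  J=6 → Machine 3 (load: 26+6=32)
  J=6 → Machine 1 (load: 28+6=34)
Machine loads: [34, 29, 32]
Makespan = max = 34 time units


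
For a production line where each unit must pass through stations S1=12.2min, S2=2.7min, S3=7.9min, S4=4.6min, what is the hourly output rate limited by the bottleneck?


Bottleneck = longest station time
Station times: [12.2, 2.7, 7.9, 4.6]
Max = 12.2 min
Rate = 60 / 12.2
= 4.92 units/hour (bottleneck: 12.2min)


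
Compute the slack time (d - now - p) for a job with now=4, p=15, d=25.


Slack = due - current_time - processing
= 25 - 4 - 15
= 6


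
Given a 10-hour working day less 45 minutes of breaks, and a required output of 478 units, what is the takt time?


Available = 10×60 - 45 = 555 min
Takt time = 555 / 478
= 1.16 min/unit


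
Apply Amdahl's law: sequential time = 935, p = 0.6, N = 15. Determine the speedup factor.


Amdahl's law: T_p = T × ((1-p) + p/N)
= 935 × ((1-0.6) + 0.6/15)
= 935 × (0.40 + 0.0400)
= 935 × 0.4400
= 411.40
Speedup = 935/411.40
= 2.27×


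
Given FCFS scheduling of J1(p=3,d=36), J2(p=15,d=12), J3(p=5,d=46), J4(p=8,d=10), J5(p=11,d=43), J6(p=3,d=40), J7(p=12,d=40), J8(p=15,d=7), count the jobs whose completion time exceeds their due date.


Completion vs due date:
  J1: C=3, d=36 → on time
  J2: C=18, d=12 → TARDY
  J3: C=23, d=46 → on time
  J4: C=31, d=10 → TARDY
  J5: C=42, d=43 → on time
  J6: C=45, d=40 → TARDY
  J7: C=57, d=40 → TARDY
  J8: C=72, d=7 → TARDY
Tardy jobs: J2, J4, J6, J7, J8
Count = 5


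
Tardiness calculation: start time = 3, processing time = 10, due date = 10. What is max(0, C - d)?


Completion = start + processing = 3 + 10 = 13
Tardiness = max(0, C - d) = max(0, 13 - 10)
= max(0, 3)
= 3


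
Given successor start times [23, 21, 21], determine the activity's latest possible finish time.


LF = min of all successor start times
Successors start at: [23, 21, 21]
LF = min(23, 21, 21)
= 21


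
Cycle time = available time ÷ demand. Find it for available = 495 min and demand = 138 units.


Cycle time = available time / demand
= 495 / 138
= 3.59 min/unit


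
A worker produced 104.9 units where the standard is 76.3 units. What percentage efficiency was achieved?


Efficiency = (actual / standard) × 100
= (104.9 / 76.3) × 100
= 137.5%


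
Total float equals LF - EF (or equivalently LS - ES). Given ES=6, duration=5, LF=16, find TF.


EF = ES + duration = 6 + 5 = 11
LS = LF - duration = 16 - 5 = 11
Total Float = LF - EF = 16 - 11
(or LS - ES = 11 - 6)
= 5


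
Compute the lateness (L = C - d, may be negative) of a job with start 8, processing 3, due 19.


Completion = 8 + 3 = 11
Lateness = C - d = 11 - 19
= -8


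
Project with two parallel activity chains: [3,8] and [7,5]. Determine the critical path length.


Path A: 3 + 8 = 11
Path B: 7 + 5 = 12
Critical path = longest = max(11, 12)
= 12 (Path B)


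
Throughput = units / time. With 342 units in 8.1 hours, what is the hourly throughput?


Throughput = units / time
= 342 / 8.1
= 42.2 units/hour


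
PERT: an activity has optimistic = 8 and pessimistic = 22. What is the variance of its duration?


σ² = ((p - o) / 6)² = (p - o)² / 36
= (22 - 8)² / 36
= 14² / 36
= 196 / 36
= 5.4444


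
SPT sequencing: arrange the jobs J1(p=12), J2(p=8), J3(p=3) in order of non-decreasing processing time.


SPT: sort by shortest processing time
  J3: p=3
  J2: p=8
  J1: p=12
Order: J3 → J2 → J1


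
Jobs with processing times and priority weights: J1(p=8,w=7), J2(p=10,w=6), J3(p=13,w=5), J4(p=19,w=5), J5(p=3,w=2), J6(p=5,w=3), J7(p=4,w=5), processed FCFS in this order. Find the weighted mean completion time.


Completion times:
  J1: C=8, w×C=7×8=56
  J2: C=18, w×C=6×18=108
  J3: C=31, w×C=5×31=155
  J4: C=50, w×C=5×50=250
  J5: C=53, w×C=2×53=106
  J6: C=58, w×C=3×58=174
  J7: C=62, w×C=5×62=310
Sum w×C = 1159
Sum w = 33
Weighted avg = 1159/33
= 35.12


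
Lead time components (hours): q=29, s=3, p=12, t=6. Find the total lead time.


Lead time = queue + setup + processing + transit
= 29 + 3 + 12 + 6
= 50 hours


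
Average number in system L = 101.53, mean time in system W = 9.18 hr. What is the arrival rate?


Little's law: L = λW → λ = L / W
= 101.53 / 9.18
= 11.06 per hour


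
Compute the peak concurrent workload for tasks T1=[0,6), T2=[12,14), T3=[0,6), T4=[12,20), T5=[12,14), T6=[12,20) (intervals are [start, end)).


Check each time point for overlaps:
  t=12: 4 tasks active (T2, T4, T5, T6)
Max concurrent = 4
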